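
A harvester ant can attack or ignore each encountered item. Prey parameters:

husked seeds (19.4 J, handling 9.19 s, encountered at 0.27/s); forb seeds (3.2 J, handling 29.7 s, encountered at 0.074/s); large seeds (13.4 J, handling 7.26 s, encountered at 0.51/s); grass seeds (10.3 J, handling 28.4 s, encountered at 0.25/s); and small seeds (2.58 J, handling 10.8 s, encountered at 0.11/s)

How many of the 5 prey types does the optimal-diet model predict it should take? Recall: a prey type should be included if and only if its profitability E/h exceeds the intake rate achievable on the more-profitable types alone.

2

Rank by E/h (J/s): husked seeds 2.11, large seeds 1.85, grass seeds 0.363, small seeds 0.239, forb seeds 0.108. Include each in turn until the next type's E/h falls below the running intake rate.
Rate on top 1: 1.505. large seeds: 1.85 > 1.505 → include.
Rate on top 2: 1.68. grass seeds: 0.363 < 1.68 → exclude; stop.
Optimal diet: husked seeds, large seeds — 2 of 5 types.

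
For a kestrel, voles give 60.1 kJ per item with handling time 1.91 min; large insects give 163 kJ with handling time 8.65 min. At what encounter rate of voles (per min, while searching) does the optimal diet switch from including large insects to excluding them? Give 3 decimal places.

Drop large insects once their profitability E₂/h₂ falls below the rate achievable on voles alone: E₂/h₂ = λE₁/(1 + λh₁).
Solve for λ: λE₁h₂ = E₂(1 + λh₁) → λ(E₁h₂ − E₂h₁) = E₂ → λ = E₂/(E₁h₂ − E₂h₁).
λ = 163/(60.1×8.65 − 163×1.91) = 163/208.5 = 0.7816 per min.

0.782 per min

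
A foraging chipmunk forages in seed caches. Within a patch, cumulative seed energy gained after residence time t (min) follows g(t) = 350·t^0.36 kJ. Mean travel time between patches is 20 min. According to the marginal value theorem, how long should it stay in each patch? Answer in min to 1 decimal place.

By the marginal value theorem, leave when the instantaneous gain rate g'(t) equals the habitat-wide average g(t)/(T + t).
g'(t) = 0.36·350·t^-0.64. Setting 0.36·350·t^-0.64 = 350·t^0.36/(20+t) gives 0.36(20+t) = t, so 0.64·t = 0.36×20.
t* = 0.36×20/0.64 = 11.25 min.

11.2 min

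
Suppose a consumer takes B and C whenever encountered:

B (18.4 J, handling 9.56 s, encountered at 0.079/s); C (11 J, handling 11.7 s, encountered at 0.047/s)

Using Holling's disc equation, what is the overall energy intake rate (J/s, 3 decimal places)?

R = Σλ_iE_i / (1 + Σλ_ih_i)
Numerator: 0.079×18.4 + 0.047×11 = 1.971
Denominator: 1 + 0.079×9.56 + 0.047×11.7 = 2.305
R = 1.971/2.305 = 0.8549 J/s

0.855 J/s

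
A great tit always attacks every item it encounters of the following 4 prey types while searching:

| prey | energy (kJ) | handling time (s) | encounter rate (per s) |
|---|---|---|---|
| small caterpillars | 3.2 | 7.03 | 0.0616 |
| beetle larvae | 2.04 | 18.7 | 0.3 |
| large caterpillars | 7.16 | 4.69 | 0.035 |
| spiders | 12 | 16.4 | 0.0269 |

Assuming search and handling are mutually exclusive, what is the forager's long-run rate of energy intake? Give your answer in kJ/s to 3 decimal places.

0.181 kJ/s

R = Σλ_iE_i / (1 + Σλ_ih_i)
Numerator: 0.0616×3.2 + 0.3×2.04 + 0.035×7.16 + 0.0269×12 = 1.383
Denominator: 1 + 0.0616×7.03 + 0.3×18.7 + 0.035×4.69 + 0.0269×16.4 = 7.648
R = 1.383/7.648 = 0.1808 kJ/s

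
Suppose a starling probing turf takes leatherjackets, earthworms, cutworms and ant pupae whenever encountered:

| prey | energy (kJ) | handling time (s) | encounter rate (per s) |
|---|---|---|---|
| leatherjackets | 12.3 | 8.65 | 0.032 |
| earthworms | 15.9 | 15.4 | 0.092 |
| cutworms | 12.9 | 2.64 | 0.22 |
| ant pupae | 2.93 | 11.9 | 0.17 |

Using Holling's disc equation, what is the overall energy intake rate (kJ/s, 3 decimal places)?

0.980 kJ/s

R = (0.032×12.3 + 0.092×15.9 + 0.22×12.9 + 0.17×2.93) / (1 + 0.032×8.65 + 0.092×15.4 + 0.22×2.64 + 0.17×11.9) = 5.192/5.297 = 0.9802 kJ/s.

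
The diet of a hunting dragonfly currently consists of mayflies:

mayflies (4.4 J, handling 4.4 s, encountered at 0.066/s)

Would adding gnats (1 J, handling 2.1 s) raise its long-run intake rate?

Current rate: (0.066×4.4)/(1 + 0.066×4.4) = 0.225 J/s.
Profitability of gnats: 1/2.1 = 0.4762 J/s.
0.4762 > 0.225, so adding gnats raises the average — include it.

Yes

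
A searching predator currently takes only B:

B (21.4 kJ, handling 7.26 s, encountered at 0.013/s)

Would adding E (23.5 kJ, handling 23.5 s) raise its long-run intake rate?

Yes

Current rate: (0.013×21.4)/(1 + 0.013×7.26) = 0.2542 kJ/s.
Profitability of E: 23.5/23.5 = 1 kJ/s.
Since 1 > R, including E increases the long-run rate.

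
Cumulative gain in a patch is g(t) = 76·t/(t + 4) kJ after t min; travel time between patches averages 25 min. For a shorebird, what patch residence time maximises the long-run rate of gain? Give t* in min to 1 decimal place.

By the marginal value theorem, leave when the instantaneous gain rate g'(t) equals the habitat-wide average g(t)/(T + t).
g'(t) = 76·4/(t + 4)². Setting 76·4/(t+4)² = 76t/[(t+4)(25+t)] gives 4(25+t) = t(t+4), so t² = 4×25 = 100.
t* = √100 = 10 min.

10.0 min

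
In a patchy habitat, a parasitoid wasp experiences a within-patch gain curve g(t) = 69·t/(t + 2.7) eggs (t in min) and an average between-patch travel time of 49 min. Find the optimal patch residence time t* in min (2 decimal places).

11.50 min

Optimal t* satisfies g'(t*) = g(t*)/(T + t*).
g'(t) = 69·2.7/(t + 2.7)². Setting 69·2.7/(t+2.7)² = 69t/[(t+2.7)(49+t)] gives 2.7(49+t) = t(t+2.7), so t² = 2.7×49 = 132.3.
t* = √132.3 = 11.5 min.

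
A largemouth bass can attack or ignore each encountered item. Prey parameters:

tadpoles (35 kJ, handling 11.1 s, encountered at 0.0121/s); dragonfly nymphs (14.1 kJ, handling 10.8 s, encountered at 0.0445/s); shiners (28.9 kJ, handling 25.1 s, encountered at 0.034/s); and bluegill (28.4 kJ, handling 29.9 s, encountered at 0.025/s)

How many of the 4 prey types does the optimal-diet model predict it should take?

Profitabilities (E/h, kJ/s): tadpoles 3.15, dragonfly nymphs 1.31, shiners 1.15, bluegill 0.95. Add prey in this order while the next type's profitability exceeds the intake rate on those already taken.
Rate on top 1: 0.3734. dragonfly nymphs: 1.31 > 0.3734 → include.
Rate on top 2: 0.6508. shiners: 1.15 > 0.6508 → include.
Rate on top 3: 0.8239. bluegill: 0.95 > 0.8239 → include.
Optimal diet: tadpoles, dragonfly nymphs, shiners, bluegill — 4 of 4 types.

4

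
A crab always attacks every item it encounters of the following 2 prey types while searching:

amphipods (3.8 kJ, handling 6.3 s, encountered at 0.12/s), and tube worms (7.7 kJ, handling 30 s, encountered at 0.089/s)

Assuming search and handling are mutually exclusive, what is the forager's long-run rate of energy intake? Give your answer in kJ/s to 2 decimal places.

0.26 kJ/s

R = Σλ_iE_i / (1 + Σλ_ih_i)
Numerator: 0.12×3.8 + 0.089×7.7 = 1.141
Denominator: 1 + 0.12×6.3 + 0.089×30 = 4.426
R = 1.141/4.426 = 0.2579 kJ/s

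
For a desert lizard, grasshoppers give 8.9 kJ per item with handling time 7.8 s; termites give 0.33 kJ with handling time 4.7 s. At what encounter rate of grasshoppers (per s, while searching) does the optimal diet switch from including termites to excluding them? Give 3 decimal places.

The zero-one rule: include termites iff E₂/h₂ > λE₁/(1+λh₁). Equality gives the switch point.
λE₁h₂ = E₂ + λE₂h₁ ⇒ λ = E₂/(E₁h₂ − E₂h₁) = 0.33/(41.83 − 2.574) = 0.008406 per s.

0.008 per s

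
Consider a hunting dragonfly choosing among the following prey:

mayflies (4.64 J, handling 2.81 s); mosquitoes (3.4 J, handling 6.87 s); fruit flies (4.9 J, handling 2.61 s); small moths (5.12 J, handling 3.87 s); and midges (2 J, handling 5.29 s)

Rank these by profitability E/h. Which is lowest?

Profitability E/h (J/s): mayflies = 4.64/2.81 = 1.65, mosquitoes = 3.4/6.87 = 0.495, fruit flies = 4.9/2.61 = 1.88, small moths = 5.12/3.87 = 1.32, midges = 2/5.29 = 0.378.
Ranked: fruit flies > mayflies > small moths > mosquitoes > midges.

midges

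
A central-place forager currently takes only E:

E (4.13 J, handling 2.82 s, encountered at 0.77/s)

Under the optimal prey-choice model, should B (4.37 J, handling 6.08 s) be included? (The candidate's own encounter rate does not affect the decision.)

Intake rate on the current diet: R = (0.77×4.13) / (1 + 0.77×2.82) = 3.18/3.171 = 1.003 J/s.
B: E/h = 4.37/6.08 = 0.7188 J/s.
Since 0.7188 < R, time spent handling B is better spent searching.

No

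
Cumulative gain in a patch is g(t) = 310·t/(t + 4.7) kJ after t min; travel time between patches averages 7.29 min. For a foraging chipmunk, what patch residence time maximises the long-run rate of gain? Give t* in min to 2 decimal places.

5.85 min

Optimal t* satisfies g'(t*) = g(t*)/(T + t*).
g'(t) = 310·4.7/(t + 4.7)². Setting 310·4.7/(t+4.7)² = 310t/[(t+4.7)(7.29+t)] gives 4.7(7.29+t) = t(t+4.7), so t² = 4.7×7.29 = 34.26.
t* = √34.26 = 5.853 min.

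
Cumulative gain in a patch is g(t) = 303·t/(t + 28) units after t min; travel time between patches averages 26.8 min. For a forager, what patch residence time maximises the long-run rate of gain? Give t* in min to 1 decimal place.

27.4 min

By the marginal value theorem, leave when the instantaneous gain rate g'(t) equals the habitat-wide average g(t)/(T + t).
g'(t) = 303·28/(t + 28)². Setting 303·28/(t+28)² = 303t/[(t+28)(26.8+t)] gives 28(26.8+t) = t(t+28), so t² = 28×26.8 = 750.4.
t* = √750.4 = 27.39 min.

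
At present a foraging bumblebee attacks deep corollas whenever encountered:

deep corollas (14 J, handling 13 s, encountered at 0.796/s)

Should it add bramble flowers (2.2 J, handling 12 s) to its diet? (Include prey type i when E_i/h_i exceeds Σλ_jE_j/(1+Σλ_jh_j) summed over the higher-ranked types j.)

On deep corollas alone, R = ΣλE/(1+Σλh) = 11.14/11.35 = 0.982 J/s.
bramble flowers: E/h = 2.2/12 = 0.1833 J/s.
0.1833 < 0.982, so adding bramble flowers would lower the average — exclude it.

No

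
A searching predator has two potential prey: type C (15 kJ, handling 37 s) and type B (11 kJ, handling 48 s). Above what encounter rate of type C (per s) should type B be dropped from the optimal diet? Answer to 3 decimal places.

Drop type B once their profitability E₂/h₂ falls below the rate achievable on type C alone: E₂/h₂ = λE₁/(1 + λh₁).
Solve for λ: λE₁h₂ = E₂(1 + λh₁) → λ(E₁h₂ − E₂h₁) = E₂ → λ = E₂/(E₁h₂ − E₂h₁).
λ = 11/(15×48 − 11×37) = 11/313 = 0.03514 per s.

0.035 per s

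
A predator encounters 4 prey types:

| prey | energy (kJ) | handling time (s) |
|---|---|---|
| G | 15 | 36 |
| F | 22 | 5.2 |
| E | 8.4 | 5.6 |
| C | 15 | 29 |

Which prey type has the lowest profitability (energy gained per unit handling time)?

Profitability E/h (kJ/s): G = 15/36 = 0.417, F = 22/5.2 = 4.23, E = 8.4/5.6 = 1.5, C = 15/29 = 0.517.
Ranked: F > E > C > G.

G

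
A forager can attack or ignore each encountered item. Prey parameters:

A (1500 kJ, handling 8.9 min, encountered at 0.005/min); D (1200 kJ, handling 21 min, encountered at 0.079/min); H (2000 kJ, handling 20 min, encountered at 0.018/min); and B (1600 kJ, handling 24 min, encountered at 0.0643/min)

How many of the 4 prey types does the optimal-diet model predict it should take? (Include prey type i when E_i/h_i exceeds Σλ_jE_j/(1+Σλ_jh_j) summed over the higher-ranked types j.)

Profitabilities (E/h, kJ/min): A 169, H 100, B 66.7, D 57.1. Add prey in this order while the next type's profitability exceeds the intake rate on those already taken.
Rate on top 1: 7.18. H: 100 > 7.18 → include.
Rate on top 2: 30.97. B: 66.7 > 30.97 → include.
Rate on top 3: 49.66. D: 57.1 > 49.66 → include.
Optimal diet: A, H, B, D — 4 of 4 types.

4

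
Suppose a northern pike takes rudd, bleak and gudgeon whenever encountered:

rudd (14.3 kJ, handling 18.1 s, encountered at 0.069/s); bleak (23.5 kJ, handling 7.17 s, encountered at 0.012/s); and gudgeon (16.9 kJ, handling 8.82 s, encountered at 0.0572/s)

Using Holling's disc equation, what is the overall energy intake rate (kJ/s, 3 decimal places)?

R = (0.069×14.3 + 0.012×23.5 + 0.0572×16.9) / (1 + 0.069×18.1 + 0.012×7.17 + 0.0572×8.82) = 2.235/2.839 = 0.7873 kJ/s.

0.787 kJ/s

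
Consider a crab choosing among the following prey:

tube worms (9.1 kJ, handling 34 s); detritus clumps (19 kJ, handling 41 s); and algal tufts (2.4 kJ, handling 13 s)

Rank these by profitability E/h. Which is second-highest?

tube worms

Profitability E/h (kJ/s): tube worms = 9.1/34 = 0.268, detritus clumps = 19/41 = 0.463, algal tufts = 2.4/13 = 0.185.
Ranked: detritus clumps > tube worms > algal tufts.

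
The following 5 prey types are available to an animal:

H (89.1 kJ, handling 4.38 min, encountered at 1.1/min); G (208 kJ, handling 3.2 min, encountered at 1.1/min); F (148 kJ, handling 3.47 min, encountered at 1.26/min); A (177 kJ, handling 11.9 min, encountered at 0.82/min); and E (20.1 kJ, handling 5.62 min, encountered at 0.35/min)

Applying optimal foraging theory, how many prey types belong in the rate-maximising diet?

Profitabilities (E/h, kJ/min): G 65, F 42.7, H 20.3, A 14.9, E 3.58. Add prey in this order while the next type's profitability exceeds the intake rate on those already taken.
Rate on top 1: 50.62. F: 42.7 < 50.62 → exclude; stop.
Optimal diet: G — 1 of 5 types.

1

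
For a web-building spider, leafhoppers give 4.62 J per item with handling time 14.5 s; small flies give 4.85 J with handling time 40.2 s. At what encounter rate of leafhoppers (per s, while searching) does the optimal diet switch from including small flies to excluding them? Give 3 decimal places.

0.042 per s

At the threshold, the rate on leafhoppers alone equals the profitability of small flies: λ·4.62/(1 + λ·14.5) = 4.85/40.2 = 0.1206.
Rearranging, λ(4.62 − 0.1206×14.5) = 0.1206, so λ = 0.1206/2.871 = 0.04203 per s.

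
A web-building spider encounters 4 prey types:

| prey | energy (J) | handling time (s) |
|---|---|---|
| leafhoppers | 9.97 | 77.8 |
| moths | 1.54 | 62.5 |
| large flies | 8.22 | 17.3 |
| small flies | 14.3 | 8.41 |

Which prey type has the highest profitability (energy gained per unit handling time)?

small flies

In descending order of E/h:
small flies: 14.3/8.41 = 1.7 J/s
large flies: 8.22/17.3 = 0.475 J/s
leafhoppers: 9.97/77.8 = 0.128 J/s
moths: 1.54/62.5 = 0.0246 J/s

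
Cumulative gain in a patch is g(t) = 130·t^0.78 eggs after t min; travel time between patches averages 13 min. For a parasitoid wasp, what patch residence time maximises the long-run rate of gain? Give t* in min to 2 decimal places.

By the marginal value theorem, leave when the instantaneous gain rate g'(t) equals the habitat-wide average g(t)/(T + t).
g'(t) = 0.78·130·t^-0.22. Setting 0.78·130·t^-0.22 = 130·t^0.78/(13+t) gives 0.78(13+t) = t, so 0.22·t = 0.78×13.
t* = 0.78×13/0.22 = 46.09 min.

46.09 min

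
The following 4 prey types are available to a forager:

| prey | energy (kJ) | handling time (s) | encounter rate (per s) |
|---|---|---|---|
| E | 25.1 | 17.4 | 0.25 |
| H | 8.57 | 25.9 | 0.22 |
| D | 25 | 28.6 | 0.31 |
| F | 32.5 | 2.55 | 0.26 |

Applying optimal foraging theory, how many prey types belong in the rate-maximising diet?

1

E/h in descending order: F 12.7, E 1.44, D 0.874, H 0.331 kJ/s. The optimal diet is the largest prefix of this list for which every included type satisfies E_i/h_i > R on the types above it.
Rate on top 1: 5.081. E: 1.44 < 5.081 → exclude; stop.
Optimal diet: F — 1 of 4 types.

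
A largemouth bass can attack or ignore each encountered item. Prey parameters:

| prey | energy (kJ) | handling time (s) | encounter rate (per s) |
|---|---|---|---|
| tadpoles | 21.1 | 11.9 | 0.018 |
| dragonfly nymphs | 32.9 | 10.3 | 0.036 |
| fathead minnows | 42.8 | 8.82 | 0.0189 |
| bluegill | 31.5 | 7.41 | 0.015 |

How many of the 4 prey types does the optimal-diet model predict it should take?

E/h in descending order: fathead minnows 4.85, bluegill 4.25, dragonfly nymphs 3.19, tadpoles 1.77 kJ/s. The optimal diet is the largest prefix of this list for which every included type satisfies E_i/h_i > R on the types above it.
Rate on top 1: 0.6933. bluegill: 4.25 > 0.6933 → include.
Rate on top 2: 1.003. dragonfly nymphs: 3.19 > 1.003 → include.
Rate on top 3: 1.496. tadpoles: 1.77 > 1.496 → include.
Optimal diet: fathead minnows, bluegill, dragonfly nymphs, tadpoles — 4 of 4 types.

4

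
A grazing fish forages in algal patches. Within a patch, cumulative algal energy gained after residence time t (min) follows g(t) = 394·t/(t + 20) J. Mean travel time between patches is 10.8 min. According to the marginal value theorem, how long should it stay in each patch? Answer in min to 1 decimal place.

14.7 min

By the marginal value theorem, leave when the instantaneous gain rate g'(t) equals the habitat-wide average g(t)/(T + t).
g'(t) = 394·20/(t + 20)². Setting 394·20/(t+20)² = 394t/[(t+20)(10.8+t)] gives 20(10.8+t) = t(t+20), so t² = 20×10.8 = 216.
t* = √216 = 14.7 min.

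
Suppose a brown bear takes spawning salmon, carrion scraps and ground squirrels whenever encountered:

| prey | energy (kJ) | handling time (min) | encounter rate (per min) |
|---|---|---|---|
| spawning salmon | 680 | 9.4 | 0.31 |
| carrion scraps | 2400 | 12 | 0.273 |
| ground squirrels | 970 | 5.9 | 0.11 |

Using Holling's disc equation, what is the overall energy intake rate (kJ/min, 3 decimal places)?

124.085 kJ/min

Energy encountered per unit search time: 0.31×680 + 0.273×2400 + 0.11×970 = 972.7 kJ/min.
Handling time per unit search time: 0.31×9.4 + 0.273×12 + 0.11×5.9 = 6.839.
Rate = 972.7/(1 + 6.839) = 124.1 kJ/min.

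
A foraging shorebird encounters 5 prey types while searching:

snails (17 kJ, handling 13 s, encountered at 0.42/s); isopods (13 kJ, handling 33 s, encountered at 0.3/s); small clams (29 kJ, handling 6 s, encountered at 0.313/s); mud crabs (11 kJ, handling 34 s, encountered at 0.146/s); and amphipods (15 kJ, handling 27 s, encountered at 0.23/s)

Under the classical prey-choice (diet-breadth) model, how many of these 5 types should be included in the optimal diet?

1

Rank by E/h (kJ/s): small clams 4.83, snails 1.31, amphipods 0.556, isopods 0.394, mud crabs 0.324. Include each in turn until the next type's E/h falls below the running intake rate.
Rate on top 1: 3.154. snails: 1.31 < 3.154 → exclude; stop.
Optimal diet: small clams — 1 of 5 types.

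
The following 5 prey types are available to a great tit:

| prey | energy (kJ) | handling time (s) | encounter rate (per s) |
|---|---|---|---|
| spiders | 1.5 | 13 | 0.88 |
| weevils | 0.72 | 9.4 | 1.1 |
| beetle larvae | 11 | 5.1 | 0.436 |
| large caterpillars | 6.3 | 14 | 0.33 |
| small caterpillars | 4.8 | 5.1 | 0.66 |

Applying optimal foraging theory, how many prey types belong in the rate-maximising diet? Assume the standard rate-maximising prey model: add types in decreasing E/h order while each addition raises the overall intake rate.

1

Rank by E/h (kJ/s): beetle larvae 2.16, small caterpillars 0.941, large caterpillars 0.45, spiders 0.115, weevils 0.0766. Include each in turn until the next type's E/h falls below the running intake rate.
Rate on top 1: 1.488. small caterpillars: 0.941 < 1.488 → exclude; stop.
Optimal diet: beetle larvae — 1 of 5 types.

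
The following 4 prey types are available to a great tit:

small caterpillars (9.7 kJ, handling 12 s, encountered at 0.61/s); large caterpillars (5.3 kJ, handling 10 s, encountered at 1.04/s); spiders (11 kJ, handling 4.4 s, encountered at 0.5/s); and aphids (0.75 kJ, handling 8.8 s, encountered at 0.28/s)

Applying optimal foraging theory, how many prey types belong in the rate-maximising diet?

1

Profitabilities (E/h, kJ/s): spiders 2.5, small caterpillars 0.808, large caterpillars 0.53, aphids 0.0852. Add prey in this order while the next type's profitability exceeds the intake rate on those already taken.
Rate on top 1: 1.719. small caterpillars: 0.808 < 1.719 → exclude; stop.
Optimal diet: spiders — 1 of 4 types.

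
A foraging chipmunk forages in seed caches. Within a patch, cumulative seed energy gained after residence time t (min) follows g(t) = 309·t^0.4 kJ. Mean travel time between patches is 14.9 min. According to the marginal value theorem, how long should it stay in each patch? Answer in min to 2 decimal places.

Maximise g(t)/(T+t): set derivative to zero → g'(t)(T+t) = g(t).
g'(t) = 0.4·309·t^-0.6. Setting 0.4·309·t^-0.6 = 309·t^0.4/(14.9+t) gives 0.4(14.9+t) = t, so 0.60·t = 0.4×14.9.
t* = 0.4×14.9/0.60 = 9.933 min.

9.93 min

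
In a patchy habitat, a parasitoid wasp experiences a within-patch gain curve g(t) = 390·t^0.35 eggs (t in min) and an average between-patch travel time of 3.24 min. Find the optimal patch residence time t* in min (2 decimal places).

Optimal t* satisfies g'(t*) = g(t*)/(T + t*).
g'(t) = 0.35·390·t^-0.65. Setting 0.35·390·t^-0.65 = 390·t^0.35/(3.24+t) gives 0.35(3.24+t) = t, so 0.65·t = 0.35×3.24.
t* = 0.35×3.24/0.65 = 1.745 min.

1.74 min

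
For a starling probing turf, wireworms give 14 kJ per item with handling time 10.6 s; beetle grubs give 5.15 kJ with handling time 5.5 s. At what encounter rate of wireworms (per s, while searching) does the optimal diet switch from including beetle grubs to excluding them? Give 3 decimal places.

Drop beetle grubs once their profitability E₂/h₂ falls below the rate achievable on wireworms alone: E₂/h₂ = λE₁/(1 + λh₁).
Solve for λ: λE₁h₂ = E₂(1 + λh₁) → λ(E₁h₂ − E₂h₁) = E₂ → λ = E₂/(E₁h₂ − E₂h₁).
λ = 5.15/(14×5.5 − 5.15×10.6) = 5.15/22.41 = 0.2298 per s.

0.230 per s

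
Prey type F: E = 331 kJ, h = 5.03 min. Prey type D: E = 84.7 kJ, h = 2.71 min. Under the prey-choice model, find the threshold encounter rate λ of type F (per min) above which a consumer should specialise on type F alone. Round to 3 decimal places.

0.180 per min

At the threshold, the rate on type F alone equals the profitability of type D: λ·331/(1 + λ·5.03) = 84.7/2.71 = 31.25.
Rearranging, λ(331 − 31.25×5.03) = 31.25, so λ = 31.25/173.8 = 0.1798 per min.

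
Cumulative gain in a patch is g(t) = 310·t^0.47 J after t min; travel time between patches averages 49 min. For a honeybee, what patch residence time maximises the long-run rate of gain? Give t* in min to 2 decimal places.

Optimal t* satisfies g'(t*) = g(t*)/(T + t*).
g'(t) = 0.47·310·t^-0.53. Setting 0.47·310·t^-0.53 = 310·t^0.47/(49+t) gives 0.47(49+t) = t, so 0.53·t = 0.47×49.
t* = 0.47×49/0.53 = 43.45 min.

43.45 min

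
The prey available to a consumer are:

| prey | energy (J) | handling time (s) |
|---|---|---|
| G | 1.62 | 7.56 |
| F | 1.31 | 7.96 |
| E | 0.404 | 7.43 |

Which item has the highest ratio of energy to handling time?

G

Profitability E/h (J/s): G = 1.62/7.56 = 0.214, F = 1.31/7.96 = 0.165, E = 0.404/7.43 = 0.0544.
Ranked: G > F > E.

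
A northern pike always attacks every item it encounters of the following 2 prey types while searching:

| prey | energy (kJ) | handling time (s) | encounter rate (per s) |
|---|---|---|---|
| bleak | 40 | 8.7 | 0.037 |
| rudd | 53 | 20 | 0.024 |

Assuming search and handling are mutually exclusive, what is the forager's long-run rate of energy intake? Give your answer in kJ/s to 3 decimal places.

1.527 kJ/s

R = (0.037×40 + 0.024×53) / (1 + 0.037×8.7 + 0.024×20) = 2.752/1.802 = 1.527 kJ/s.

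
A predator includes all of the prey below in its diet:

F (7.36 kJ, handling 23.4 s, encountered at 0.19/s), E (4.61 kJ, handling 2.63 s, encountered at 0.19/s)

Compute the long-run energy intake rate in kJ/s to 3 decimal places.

R = Σλ_iE_i / (1 + Σλ_ih_i)
Numerator: 0.19×7.36 + 0.19×4.61 = 2.274
Denominator: 1 + 0.19×23.4 + 0.19×2.63 = 5.946
R = 2.274/5.946 = 0.3825 kJ/s

0.383 kJ/s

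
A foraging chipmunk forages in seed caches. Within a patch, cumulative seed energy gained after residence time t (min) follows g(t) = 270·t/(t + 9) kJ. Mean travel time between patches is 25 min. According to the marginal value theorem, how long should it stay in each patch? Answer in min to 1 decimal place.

Optimal t* satisfies g'(t*) = g(t*)/(T + t*).
g'(t) = 270·9/(t + 9)². Setting 270·9/(t+9)² = 270t/[(t+9)(25+t)] gives 9(25+t) = t(t+9), so t² = 9×25 = 225.
t* = √225 = 15 min.

15.0 min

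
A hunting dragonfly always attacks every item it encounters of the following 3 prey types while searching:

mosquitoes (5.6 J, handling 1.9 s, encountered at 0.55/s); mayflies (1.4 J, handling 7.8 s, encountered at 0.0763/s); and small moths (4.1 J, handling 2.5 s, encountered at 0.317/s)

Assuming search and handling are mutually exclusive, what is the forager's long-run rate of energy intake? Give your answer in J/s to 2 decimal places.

1.31 J/s

R = Σλ_iE_i / (1 + Σλ_ih_i)
Numerator: 0.55×5.6 + 0.0763×1.4 + 0.317×4.1 = 4.487
Denominator: 1 + 0.55×1.9 + 0.0763×7.8 + 0.317×2.5 = 3.433
R = 4.487/3.433 = 1.307 J/s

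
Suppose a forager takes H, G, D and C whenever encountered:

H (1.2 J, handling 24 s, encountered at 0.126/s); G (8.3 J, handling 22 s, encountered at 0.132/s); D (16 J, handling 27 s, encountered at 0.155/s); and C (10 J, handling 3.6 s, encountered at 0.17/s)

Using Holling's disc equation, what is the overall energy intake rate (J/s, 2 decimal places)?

0.46 J/s

R = (0.126×1.2 + 0.132×8.3 + 0.155×16 + 0.17×10) / (1 + 0.126×24 + 0.132×22 + 0.155×27 + 0.17×3.6) = 5.427/11.72 = 0.4628 J/s.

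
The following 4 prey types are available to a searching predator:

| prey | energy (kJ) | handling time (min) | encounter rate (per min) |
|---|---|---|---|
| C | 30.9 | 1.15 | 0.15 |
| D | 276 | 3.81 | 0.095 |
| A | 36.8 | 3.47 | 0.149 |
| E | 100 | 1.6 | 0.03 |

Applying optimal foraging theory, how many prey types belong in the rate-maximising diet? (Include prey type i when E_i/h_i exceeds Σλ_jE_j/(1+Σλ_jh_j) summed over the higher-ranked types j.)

Profitabilities (E/h, kJ/min): D 72.4, E 62.5, C 26.9, A 10.6. Add prey in this order while the next type's profitability exceeds the intake rate on those already taken.
Rate on top 1: 19.25. E: 62.5 > 19.25 → include.
Rate on top 2: 20.72. C: 26.9 > 20.72 → include.
Rate on top 3: 21.39. A: 10.6 < 21.39 → exclude; stop.
Optimal diet: D, E, C — 3 of 4 types.

3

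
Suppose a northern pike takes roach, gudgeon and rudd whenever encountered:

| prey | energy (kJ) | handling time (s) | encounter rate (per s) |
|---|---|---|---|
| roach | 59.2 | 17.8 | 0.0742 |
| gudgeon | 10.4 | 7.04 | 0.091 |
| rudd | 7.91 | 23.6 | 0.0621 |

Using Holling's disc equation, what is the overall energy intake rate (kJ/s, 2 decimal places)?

R = Σλ_iE_i / (1 + Σλ_ih_i)
Numerator: 0.0742×59.2 + 0.091×10.4 + 0.0621×7.91 = 5.83
Denominator: 1 + 0.0742×17.8 + 0.091×7.04 + 0.0621×23.6 = 4.427
R = 5.83/4.427 = 1.317 kJ/s

1.32 kJ/s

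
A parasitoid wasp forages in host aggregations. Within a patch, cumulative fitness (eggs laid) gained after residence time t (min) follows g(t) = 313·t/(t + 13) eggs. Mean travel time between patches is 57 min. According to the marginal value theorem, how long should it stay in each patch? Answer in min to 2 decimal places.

27.22 min

Optimal t* satisfies g'(t*) = g(t*)/(T + t*).
g'(t) = 313·13/(t + 13)². Setting 313·13/(t+13)² = 313t/[(t+13)(57+t)] gives 13(57+t) = t(t+13), so t² = 13×57 = 741.
t* = √741 = 27.22 min.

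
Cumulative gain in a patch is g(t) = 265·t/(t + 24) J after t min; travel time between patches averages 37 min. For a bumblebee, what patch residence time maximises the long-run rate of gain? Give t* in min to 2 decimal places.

Optimal t* satisfies g'(t*) = g(t*)/(T + t*).
g'(t) = 265·24/(t + 24)². Setting 265·24/(t+24)² = 265t/[(t+24)(37+t)] gives 24(37+t) = t(t+24), so t² = 24×37 = 888.
t* = √888 = 29.8 min.

29.80 min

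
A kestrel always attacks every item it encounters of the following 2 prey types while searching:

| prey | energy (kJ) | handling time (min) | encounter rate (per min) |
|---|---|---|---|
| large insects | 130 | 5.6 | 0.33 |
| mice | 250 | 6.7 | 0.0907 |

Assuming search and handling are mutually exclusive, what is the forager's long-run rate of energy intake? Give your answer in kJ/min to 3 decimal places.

R = (0.33×130 + 0.0907×250) / (1 + 0.33×5.6 + 0.0907×6.7) = 65.58/3.456 = 18.98 kJ/min.

18.976 kJ/min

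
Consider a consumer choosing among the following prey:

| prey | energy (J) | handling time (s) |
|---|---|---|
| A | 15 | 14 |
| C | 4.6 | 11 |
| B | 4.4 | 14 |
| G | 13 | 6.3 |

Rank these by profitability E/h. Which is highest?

In descending order of E/h:
G: 13/6.3 = 2.06 J/s
A: 15/14 = 1.07 J/s
C: 4.6/11 = 0.418 J/s
B: 4.4/14 = 0.314 J/s

G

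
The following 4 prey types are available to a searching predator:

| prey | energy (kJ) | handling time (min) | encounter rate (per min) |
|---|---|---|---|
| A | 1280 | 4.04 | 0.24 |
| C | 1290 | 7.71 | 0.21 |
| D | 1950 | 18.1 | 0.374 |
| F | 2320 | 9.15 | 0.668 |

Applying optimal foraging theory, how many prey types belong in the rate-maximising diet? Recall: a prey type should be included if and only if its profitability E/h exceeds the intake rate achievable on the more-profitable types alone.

Rank by E/h (kJ/min): A 317, F 254, C 167, D 108. Include each in turn until the next type's E/h falls below the running intake rate.
Rate on top 1: 156. F: 254 > 156 → include.
Rate on top 2: 229.8. C: 167 < 229.8 → exclude; stop.
Optimal diet: A, F — 2 of 4 types.

2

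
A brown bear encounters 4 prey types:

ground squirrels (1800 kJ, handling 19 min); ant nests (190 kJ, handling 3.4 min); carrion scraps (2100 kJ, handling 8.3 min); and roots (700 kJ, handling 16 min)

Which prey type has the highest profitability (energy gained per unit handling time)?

Profitability E/h (kJ/min): ground squirrels = 1800/19 = 94.7, ant nests = 190/3.4 = 55.9, carrion scraps = 2100/8.3 = 253, roots = 700/16 = 43.8.
Ranked: carrion scraps > ground squirrels > ant nests > roots.

carrion scraps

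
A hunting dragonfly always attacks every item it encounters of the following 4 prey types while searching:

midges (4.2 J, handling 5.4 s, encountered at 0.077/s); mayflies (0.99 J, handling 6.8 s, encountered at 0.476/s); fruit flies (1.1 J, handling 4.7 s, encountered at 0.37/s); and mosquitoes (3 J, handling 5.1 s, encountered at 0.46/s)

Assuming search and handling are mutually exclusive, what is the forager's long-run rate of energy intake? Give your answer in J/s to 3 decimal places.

R = (0.077×4.2 + 0.476×0.99 + 0.37×1.1 + 0.46×3) / (1 + 0.077×5.4 + 0.476×6.8 + 0.37×4.7 + 0.46×5.1) = 2.582/8.738 = 0.2955 J/s.

0.295 J/s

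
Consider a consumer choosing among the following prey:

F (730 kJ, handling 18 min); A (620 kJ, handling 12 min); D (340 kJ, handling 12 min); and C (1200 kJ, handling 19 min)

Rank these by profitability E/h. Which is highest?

Profitability E/h (kJ/min): F = 730/18 = 40.6, A = 620/12 = 51.7, D = 340/12 = 28.3, C = 1200/19 = 63.2.
Ranked: C > A > F > D.

C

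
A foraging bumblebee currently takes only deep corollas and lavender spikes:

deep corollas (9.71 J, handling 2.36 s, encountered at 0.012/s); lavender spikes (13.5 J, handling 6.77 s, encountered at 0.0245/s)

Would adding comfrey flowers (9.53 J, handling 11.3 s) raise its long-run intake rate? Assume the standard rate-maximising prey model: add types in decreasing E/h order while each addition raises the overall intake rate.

Intake rate on the current diet: R = (0.012×9.71 + 0.0245×13.5) / (1 + 0.012×2.36 + 0.0245×6.77) = 0.4473/1.194 = 0.3745 J/s.
comfrey flowers: E/h = 9.53/11.3 = 0.8434 J/s.
0.8434 > 0.3745, so adding comfrey flowers raises the average — include it.

Yes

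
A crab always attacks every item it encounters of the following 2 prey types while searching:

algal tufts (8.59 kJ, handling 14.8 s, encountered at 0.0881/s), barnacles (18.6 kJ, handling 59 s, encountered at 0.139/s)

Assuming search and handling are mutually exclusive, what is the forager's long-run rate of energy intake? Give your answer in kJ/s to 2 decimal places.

0.32 kJ/s

R = (0.0881×8.59 + 0.139×18.6) / (1 + 0.0881×14.8 + 0.139×59) = 3.342/10.5 = 0.3182 kJ/s.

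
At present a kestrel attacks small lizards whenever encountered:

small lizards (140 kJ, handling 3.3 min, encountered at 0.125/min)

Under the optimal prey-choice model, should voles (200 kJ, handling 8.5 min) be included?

Intake rate on the current diet: R = (0.125×140) / (1 + 0.125×3.3) = 17.5/1.413 = 12.39 kJ/min.
Profitability of voles: 200/8.5 = 23.53 kJ/min.
Since 23.53 > R, including voles increases the long-run rate.

Yes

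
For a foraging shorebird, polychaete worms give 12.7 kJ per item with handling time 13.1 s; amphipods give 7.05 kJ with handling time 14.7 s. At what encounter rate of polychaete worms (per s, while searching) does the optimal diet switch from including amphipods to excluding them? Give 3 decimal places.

At the threshold, the rate on polychaete worms alone equals the profitability of amphipods: λ·12.7/(1 + λ·13.1) = 7.05/14.7 = 0.4796.
Rearranging, λ(12.7 − 0.4796×13.1) = 0.4796, so λ = 0.4796/6.417 = 0.07473 per s.

0.075 per s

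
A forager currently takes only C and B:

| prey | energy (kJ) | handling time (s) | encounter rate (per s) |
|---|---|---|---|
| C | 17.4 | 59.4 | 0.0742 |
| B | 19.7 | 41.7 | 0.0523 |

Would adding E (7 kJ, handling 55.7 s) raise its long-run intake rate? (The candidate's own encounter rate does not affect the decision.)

Current rate: (0.0742×17.4 + 0.0523×19.7)/(1 + 0.0742×59.4 + 0.0523×41.7) = 0.3059 kJ/s.
E: E/h = 7/55.7 = 0.1257 kJ/s.
Since 0.1257 < R, time spent handling E is better spent searching.

No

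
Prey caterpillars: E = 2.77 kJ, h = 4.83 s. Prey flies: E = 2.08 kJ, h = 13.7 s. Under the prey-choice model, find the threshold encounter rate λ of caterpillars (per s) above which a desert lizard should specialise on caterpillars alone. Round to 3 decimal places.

The zero-one rule: include flies iff E₂/h₂ > λE₁/(1+λh₁). Equality gives the switch point.
λE₁h₂ = E₂ + λE₂h₁ ⇒ λ = E₂/(E₁h₂ − E₂h₁) = 2.08/(37.95 − 10.05) = 0.07455 per s.

0.075 per s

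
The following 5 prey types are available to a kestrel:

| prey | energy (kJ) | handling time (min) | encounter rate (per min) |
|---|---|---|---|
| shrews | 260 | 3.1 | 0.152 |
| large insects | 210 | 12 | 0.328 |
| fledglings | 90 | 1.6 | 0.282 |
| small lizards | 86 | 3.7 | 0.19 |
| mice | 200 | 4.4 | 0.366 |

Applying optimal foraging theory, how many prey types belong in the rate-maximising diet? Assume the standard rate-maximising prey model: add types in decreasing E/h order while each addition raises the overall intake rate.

3

Rank by E/h (kJ/min): shrews 83.9, fledglings 56.2, mice 45.5, small lizards 23.2, large insects 17.5. Include each in turn until the next type's E/h falls below the running intake rate.
Rate on top 1: 26.86. fledglings: 56.2 > 26.86 → include.
Rate on top 2: 33.76. mice: 45.5 > 33.76 → include.
Rate on top 3: 39.09. small lizards: 23.2 < 39.09 → exclude; stop.
Optimal diet: shrews, fledglings, mice — 3 of 5 types.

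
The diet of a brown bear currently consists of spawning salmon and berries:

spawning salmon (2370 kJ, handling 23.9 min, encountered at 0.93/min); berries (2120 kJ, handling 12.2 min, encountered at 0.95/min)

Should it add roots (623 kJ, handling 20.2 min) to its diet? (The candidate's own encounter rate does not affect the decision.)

On spawning salmon and berries alone, R = ΣλE/(1+Σλh) = 4218/34.82 = 121.2 kJ/min.
Profitability of roots: 623/20.2 = 30.84 kJ/min.
30.84 < 121.2, so adding roots would lower the average — exclude it.

No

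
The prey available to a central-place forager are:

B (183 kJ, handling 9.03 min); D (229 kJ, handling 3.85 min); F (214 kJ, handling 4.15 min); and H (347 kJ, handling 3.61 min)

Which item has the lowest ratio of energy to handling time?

In descending order of E/h:
H: 347/3.61 = 96.1 kJ/min
D: 229/3.85 = 59.5 kJ/min
F: 214/4.15 = 51.6 kJ/min
B: 183/9.03 = 20.3 kJ/min

B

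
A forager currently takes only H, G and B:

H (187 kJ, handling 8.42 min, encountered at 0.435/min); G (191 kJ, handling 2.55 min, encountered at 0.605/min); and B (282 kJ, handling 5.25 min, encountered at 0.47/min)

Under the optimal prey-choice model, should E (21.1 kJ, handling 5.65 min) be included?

Current rate: (0.435×187 + 0.605×191 + 0.47×282)/(1 + 0.435×8.42 + 0.605×2.55 + 0.47×5.25) = 37.98 kJ/min.
E: E/h = 21.1/5.65 = 3.735 kJ/min.
Since 3.735 < R, time spent handling E is better spent searching.

No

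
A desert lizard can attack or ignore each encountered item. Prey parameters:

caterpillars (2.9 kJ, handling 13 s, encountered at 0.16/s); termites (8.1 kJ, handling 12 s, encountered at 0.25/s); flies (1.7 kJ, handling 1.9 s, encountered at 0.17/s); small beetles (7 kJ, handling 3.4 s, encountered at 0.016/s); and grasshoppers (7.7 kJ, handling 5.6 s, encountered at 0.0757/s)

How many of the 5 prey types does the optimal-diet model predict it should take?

Profitabilities (E/h, kJ/s): small beetles 2.06, grasshoppers 1.38, flies 0.895, termites 0.675, caterpillars 0.223. Add prey in this order while the next type's profitability exceeds the intake rate on those already taken.
Rate on top 1: 0.1062. grasshoppers: 1.38 > 0.1062 → include.
Rate on top 2: 0.4701. flies: 0.895 > 0.4701 → include.
Rate on top 3: 0.5462. termites: 0.675 > 0.5462 → include.
Rate on top 4: 0.6267. caterpillars: 0.223 < 0.6267 → exclude; stop.
Optimal diet: small beetles, grasshoppers, flies, termites — 4 of 5 types.

4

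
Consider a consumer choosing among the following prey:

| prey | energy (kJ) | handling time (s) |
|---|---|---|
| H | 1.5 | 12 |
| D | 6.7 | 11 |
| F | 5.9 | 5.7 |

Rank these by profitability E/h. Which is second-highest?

D

Profitability E/h (kJ/s): H = 1.5/12 = 0.125, D = 6.7/11 = 0.609, F = 5.9/5.7 = 1.04.
Ranked: F > D > H.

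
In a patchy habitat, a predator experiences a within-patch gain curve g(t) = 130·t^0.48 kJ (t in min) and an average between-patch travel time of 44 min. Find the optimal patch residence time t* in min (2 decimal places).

Maximise g(t)/(T+t): set derivative to zero → g'(t)(T+t) = g(t).
g'(t) = 0.48·130·t^-0.52. Setting 0.48·130·t^-0.52 = 130·t^0.48/(44+t) gives 0.48(44+t) = t, so 0.52·t = 0.48×44.
t* = 0.48×44/0.52 = 40.62 min.

40.62 min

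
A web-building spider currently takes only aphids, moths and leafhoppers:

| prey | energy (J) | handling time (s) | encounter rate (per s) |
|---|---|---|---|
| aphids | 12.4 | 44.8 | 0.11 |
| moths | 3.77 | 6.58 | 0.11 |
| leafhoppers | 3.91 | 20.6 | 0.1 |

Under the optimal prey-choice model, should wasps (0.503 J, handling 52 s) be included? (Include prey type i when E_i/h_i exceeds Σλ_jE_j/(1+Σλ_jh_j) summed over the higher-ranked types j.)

Current rate: (0.11×12.4 + 0.11×3.77 + 0.1×3.91)/(1 + 0.11×44.8 + 0.11×6.58 + 0.1×20.6) = 0.2491 J/s.
Profitability of wasps: 0.503/52 = 0.009673 J/s.
0.009673 < 0.2491, so adding wasps would lower the average — exclude it.

No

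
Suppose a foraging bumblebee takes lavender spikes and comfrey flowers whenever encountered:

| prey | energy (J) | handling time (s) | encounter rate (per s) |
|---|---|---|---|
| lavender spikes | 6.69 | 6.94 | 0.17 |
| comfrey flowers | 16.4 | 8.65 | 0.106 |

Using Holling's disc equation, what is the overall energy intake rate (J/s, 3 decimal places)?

Energy encountered per unit search time: 0.17×6.69 + 0.106×16.4 = 2.876 J/s.
Handling time per unit search time: 0.17×6.94 + 0.106×8.65 = 2.097.
Rate = 2.876/(1 + 2.097) = 0.9286 J/s.

0.929 J/s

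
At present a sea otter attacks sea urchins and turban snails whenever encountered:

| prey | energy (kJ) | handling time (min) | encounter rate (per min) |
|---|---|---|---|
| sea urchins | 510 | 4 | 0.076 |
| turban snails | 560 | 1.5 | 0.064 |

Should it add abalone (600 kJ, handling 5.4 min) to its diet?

Intake rate on the current diet: R = (0.076×510 + 0.064×560) / (1 + 0.076×4 + 0.064×1.5) = 74.6/1.4 = 53.29 kJ/min.
Profitability of abalone: 600/5.4 = 111.1 kJ/min.
111.1 > 53.29, so adding abalone raises the average — include it.

Yes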